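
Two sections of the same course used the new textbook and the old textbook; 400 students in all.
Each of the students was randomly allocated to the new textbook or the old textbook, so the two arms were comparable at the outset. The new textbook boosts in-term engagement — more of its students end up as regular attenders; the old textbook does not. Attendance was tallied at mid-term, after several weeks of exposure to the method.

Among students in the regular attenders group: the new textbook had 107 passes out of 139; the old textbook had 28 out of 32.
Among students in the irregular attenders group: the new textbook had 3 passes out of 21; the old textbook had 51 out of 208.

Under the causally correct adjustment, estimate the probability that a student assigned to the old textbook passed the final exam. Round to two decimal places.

the old textbook is higher inside every mid-term attendance stratum but the new textbook is higher in aggregate. Whether to stratify depends on how mid-term attendance relates to the teaching method.
Because the teaching method influences mid-term attendance, mid-term attendance is a post-treatment mediator, not a confounder. Stratifying on it would bias the estimate; the causal effect is the crude pooled difference.
So P(outcome | do(the old textbook)) is just the pooled rate for the old textbook: 79/240 = 0.329.

0.33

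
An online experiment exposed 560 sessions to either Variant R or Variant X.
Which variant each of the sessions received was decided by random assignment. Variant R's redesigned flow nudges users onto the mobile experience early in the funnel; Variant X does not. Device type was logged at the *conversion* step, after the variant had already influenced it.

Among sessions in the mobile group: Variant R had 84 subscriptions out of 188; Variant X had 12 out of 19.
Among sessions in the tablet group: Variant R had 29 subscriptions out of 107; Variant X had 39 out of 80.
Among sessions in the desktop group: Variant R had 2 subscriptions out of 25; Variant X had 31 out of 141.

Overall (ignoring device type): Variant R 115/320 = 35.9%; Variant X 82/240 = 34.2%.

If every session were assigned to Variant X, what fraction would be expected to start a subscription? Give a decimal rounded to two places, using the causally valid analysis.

0.34

The device type-specific comparison favours Variant X throughout, but the pooled figures favour Variant R. The question is whether to condition on device type.
Device type lies on the pathway variant → device type → outcome, so adjusting for it blocks the indirect effect. For the total causal effect of variant, use the unadjusted pooled rates.
So P(outcome | do(Variant X)) is just the pooled rate for Variant X: 82/240 = 0.342.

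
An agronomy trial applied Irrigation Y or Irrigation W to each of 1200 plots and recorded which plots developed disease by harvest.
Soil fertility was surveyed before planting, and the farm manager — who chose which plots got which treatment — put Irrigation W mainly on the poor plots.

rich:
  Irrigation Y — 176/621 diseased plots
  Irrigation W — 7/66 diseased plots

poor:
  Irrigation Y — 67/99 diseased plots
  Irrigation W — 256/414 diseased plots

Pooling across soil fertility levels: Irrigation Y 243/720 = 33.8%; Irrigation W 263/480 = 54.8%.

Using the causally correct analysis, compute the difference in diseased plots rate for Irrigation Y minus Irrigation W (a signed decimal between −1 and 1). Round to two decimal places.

Here soil fertility is a common cause — it drives both which irrigation a case falls under and the outcome. The crude comparison mixes populations; the stratum-specific rates are the causally relevant ones.
Adjusting over the population distribution of soil fertility: 0.573·(0.283−0.106) + 0.427·(0.677−0.618) = +0.127.

+0.13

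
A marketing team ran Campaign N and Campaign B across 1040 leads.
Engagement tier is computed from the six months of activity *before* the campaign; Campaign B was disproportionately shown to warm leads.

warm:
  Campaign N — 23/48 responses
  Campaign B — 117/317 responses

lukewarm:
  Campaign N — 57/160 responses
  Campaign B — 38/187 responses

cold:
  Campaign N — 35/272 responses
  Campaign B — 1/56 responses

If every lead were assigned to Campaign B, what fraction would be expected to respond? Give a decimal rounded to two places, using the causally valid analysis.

0.20

Campaign N is higher inside every engagement tier stratum but Campaign B is higher in aggregate. Whether to stratify depends on how engagement tier relates to the campaign.
Engagement tier is set before the campaign has any effect — it is not caused by the campaign — and it independently drives the outcome. That makes it a confounder, so the causal comparison is within engagement tier levels.
Standardising Campaign B to the population engagement tier mix: 0.351·117/317 + 0.334·38/187 + 0.315·1/56 = 0.203.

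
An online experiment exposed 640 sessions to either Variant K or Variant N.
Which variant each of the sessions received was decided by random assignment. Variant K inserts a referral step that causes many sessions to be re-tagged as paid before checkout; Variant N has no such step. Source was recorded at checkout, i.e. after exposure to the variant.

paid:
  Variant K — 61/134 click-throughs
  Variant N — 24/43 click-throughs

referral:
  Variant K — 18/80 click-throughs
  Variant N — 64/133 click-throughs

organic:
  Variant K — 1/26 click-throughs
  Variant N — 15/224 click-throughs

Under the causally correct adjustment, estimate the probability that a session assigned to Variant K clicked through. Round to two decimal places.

0.33

Variant N is higher inside every traffic source stratum but Variant K is higher in aggregate. Whether to stratify depends on how traffic source relates to the variant.
Traffic source is downstream of the variant. One should not condition on a consequence of treatment, so the overall rates are the right comparison.
So P(outcome | do(Variant K)) is just the pooled rate for Variant K: 80/240 = 0.333.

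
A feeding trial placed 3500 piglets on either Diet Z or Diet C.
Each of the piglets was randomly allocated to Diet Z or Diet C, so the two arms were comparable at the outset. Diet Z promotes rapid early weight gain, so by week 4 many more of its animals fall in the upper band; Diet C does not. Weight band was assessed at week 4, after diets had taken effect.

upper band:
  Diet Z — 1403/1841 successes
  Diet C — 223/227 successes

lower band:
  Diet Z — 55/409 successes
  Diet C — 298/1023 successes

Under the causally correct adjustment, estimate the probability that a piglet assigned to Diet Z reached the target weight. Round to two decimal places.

Week-4 weight band lies on the pathway diet → week-4 weight band → outcome, so adjusting for it blocks the indirect effect. For the total causal effect of diet, use the unadjusted pooled rates.
So P(outcome | do(Diet Z)) is just the pooled rate for Diet Z: 1458/2250 = 0.648.

0.65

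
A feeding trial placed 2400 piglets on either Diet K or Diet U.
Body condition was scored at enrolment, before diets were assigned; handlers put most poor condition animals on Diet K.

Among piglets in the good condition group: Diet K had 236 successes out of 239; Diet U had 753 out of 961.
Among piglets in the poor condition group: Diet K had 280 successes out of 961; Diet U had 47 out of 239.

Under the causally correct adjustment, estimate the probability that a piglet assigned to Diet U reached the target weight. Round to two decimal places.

0.49

Within every starting body condition level Diet K has the higher rate, yet pooled Diet U does — Simpson's reversal.
Starting body condition is set before the diet has any effect — it is not caused by the diet — and it independently drives the outcome. That makes it a confounder, so the causal comparison is within starting body condition levels.
Standardising Diet U to the population starting body condition mix: 0.500·753/961 + 0.500·47/239 = 0.490.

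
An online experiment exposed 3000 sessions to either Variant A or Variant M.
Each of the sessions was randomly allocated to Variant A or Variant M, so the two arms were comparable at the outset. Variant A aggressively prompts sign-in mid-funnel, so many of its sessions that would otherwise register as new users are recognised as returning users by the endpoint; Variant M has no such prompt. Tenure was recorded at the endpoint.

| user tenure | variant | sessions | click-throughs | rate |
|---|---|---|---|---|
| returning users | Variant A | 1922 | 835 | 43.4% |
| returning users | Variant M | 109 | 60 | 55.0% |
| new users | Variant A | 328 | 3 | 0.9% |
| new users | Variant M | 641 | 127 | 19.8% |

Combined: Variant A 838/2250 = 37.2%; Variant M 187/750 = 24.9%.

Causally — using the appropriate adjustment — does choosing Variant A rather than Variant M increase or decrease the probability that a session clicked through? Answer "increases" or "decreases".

increases

User tenure is recorded after the variant and is itself shifted by it — it sits on the causal path from variant to outcome. Conditioning on a mediator would strip out part of the effect we want; the pooled comparison gives the total causal effect.
Pooled: Variant A 37.2% vs Variant M 24.9%; Variant A is higher overall.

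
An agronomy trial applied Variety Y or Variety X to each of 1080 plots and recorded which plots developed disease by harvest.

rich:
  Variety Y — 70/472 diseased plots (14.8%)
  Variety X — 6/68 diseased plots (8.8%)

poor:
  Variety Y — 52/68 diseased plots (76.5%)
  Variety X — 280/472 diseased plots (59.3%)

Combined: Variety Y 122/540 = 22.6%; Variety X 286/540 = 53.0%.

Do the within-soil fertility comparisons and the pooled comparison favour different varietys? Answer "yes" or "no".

Within each soil fertility level (rich 14.8% vs 8.8%; poor 76.5% vs 59.3%), Variety X has the lower rate every time. Pooled: 22.6% vs 53.0% — Variety Y has the lower rate overall. The two comparisons disagree.

yes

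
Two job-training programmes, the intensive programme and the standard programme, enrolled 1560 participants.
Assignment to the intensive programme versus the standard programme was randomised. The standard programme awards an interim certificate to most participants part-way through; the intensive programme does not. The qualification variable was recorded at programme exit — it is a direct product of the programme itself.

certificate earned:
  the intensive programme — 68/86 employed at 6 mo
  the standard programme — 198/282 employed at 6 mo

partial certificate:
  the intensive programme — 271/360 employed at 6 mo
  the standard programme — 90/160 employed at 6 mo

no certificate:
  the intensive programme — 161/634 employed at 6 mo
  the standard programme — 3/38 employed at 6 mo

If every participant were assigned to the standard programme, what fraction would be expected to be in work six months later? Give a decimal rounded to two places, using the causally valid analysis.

Stratifying would compare programmes among participants the programmes themselves sorted into qualification attained during the programme groups — a form of selection on an intermediate. The unconditioned pooled rates give the total causal effect.
So P(outcome | do(the standard programme)) is just the pooled rate for the standard programme: 291/480 = 0.606.

0.61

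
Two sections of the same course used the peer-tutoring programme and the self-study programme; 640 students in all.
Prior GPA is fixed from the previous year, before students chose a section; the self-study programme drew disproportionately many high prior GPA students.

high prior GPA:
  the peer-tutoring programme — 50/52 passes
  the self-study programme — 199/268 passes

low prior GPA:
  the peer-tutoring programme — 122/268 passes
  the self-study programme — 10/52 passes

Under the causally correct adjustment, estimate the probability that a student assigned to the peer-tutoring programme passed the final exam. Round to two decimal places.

Prior GPA band satisfies the back-door criterion: it is not a descendant of the teaching method, and it blocks the spurious path from teaching method to outcome. Adjusting for it (i.e., using the within-prior GPA band rates) gives the causal effect.
Standardising the peer-tutoring programme to the population prior GPA band mix: 0.500·50/52 + 0.500·122/268 = 0.708.

0.71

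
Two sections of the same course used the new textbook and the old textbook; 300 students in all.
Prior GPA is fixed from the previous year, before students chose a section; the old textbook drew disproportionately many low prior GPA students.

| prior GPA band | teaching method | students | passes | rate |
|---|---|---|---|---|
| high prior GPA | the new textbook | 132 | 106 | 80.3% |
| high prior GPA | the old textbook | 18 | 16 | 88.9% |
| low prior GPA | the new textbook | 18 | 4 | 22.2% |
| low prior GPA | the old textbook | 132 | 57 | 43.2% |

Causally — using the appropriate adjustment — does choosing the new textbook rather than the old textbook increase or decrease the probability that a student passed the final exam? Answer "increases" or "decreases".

The prior GPA band-specific comparison favours the old textbook throughout, but the pooled figures favour the new textbook. The question is whether to condition on prior GPA band.
The imbalance in prior GPA band arose from how students were allocated, not from anything the teaching method did; and prior GPA band independently affects the outcome. The pooled gap is confounded — condition on prior GPA band.
Within each level — high prior GPA: 80.3% vs 88.9%; low prior GPA: 22.2% vs 43.2% — the old textbook is higher every time.

decreases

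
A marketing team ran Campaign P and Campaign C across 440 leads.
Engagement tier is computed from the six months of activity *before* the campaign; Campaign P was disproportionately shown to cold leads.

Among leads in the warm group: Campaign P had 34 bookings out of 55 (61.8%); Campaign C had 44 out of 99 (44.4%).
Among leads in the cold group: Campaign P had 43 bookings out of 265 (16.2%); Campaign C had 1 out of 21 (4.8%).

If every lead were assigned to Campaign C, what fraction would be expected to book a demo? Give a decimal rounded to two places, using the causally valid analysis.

0.19

The stratified and pooled comparisons disagree (Campaign P wins within each engagement tier; Campaign C wins overall), so the answer turns on the causal role of engagement tier.
Here engagement tier is a common cause — it drives both which campaign a case falls under and the outcome. The crude comparison mixes populations; the stratum-specific rates are the causally relevant ones.
Standardising Campaign C to the population engagement tier mix: 0.350·44/99 + 0.650·1/21 = 0.187.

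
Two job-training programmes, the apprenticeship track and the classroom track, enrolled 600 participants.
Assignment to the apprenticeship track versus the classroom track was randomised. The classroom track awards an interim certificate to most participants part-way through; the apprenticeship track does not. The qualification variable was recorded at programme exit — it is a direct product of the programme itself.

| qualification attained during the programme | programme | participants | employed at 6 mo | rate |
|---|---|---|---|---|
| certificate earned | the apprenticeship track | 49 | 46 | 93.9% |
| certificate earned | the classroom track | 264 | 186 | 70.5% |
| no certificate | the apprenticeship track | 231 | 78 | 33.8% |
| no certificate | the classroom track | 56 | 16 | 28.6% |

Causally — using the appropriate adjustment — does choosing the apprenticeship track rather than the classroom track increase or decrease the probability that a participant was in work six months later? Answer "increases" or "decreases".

The stratified and pooled comparisons disagree (the apprenticeship track wins within each qualification attained during the programme; the classroom track wins overall), so the answer turns on the causal role of qualification attained during the programme.
Qualification attained during the programme lies on the pathway programme → qualification attained during the programme → outcome, so adjusting for it blocks the indirect effect. For the total causal effect of programme, use the unadjusted pooled rates.
Pooled: the apprenticeship track 44.3% vs the classroom track 63.1%; the classroom track is higher overall.

decreases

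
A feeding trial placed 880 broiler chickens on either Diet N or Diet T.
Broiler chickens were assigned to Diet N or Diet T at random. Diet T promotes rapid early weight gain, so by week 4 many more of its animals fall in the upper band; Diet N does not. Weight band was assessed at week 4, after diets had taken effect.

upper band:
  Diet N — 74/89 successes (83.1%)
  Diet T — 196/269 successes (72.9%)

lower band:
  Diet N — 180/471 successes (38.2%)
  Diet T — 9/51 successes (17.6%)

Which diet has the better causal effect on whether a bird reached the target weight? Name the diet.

The stratified and pooled comparisons disagree (Diet N wins within each week-4 weight band; Diet T wins overall), so the answer turns on the causal role of week-4 weight band.
Because the diet influences week-4 weight band, week-4 weight band is a post-treatment mediator, not a confounder. Stratifying on it would bias the estimate; the causal effect is the crude pooled difference.
Pooled: Diet N 45.4% vs Diet T 64.1%; Diet T is higher overall.

Diet T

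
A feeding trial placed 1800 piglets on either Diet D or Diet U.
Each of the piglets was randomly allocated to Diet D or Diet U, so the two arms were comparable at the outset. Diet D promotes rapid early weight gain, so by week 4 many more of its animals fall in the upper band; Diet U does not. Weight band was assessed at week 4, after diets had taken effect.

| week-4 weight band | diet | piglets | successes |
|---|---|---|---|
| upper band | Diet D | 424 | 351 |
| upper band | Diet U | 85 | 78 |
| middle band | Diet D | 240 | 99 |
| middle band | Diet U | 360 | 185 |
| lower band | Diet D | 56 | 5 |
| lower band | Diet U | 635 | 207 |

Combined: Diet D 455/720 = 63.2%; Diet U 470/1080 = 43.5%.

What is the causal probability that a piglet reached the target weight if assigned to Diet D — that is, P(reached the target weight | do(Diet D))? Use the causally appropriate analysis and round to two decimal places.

Week-4 weight band is downstream of the diet. One should not condition on a consequence of treatment, so the overall rates are the right comparison.
So P(outcome | do(Diet D)) is just the pooled rate for Diet D: 455/720 = 0.632.

0.63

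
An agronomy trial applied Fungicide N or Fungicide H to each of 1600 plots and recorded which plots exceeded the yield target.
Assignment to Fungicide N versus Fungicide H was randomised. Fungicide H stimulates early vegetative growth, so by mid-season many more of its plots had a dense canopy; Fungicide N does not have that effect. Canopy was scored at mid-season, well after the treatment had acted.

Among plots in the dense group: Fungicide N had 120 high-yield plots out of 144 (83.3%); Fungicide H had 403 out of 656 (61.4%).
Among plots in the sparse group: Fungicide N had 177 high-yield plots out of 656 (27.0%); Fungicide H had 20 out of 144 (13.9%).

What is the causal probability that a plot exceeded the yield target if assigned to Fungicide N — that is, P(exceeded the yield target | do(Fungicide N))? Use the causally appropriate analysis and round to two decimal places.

0.37

The mid-season canopy-specific comparison favours Fungicide N throughout, but the pooled figures favour Fungicide H. The question is whether to condition on mid-season canopy.
Because the fungicide influences mid-season canopy, mid-season canopy is a post-treatment mediator, not a confounder. Stratifying on it would bias the estimate; the causal effect is the crude pooled difference.
So P(outcome | do(Fungicide N)) is just the pooled rate for Fungicide N: 297/800 = 0.371.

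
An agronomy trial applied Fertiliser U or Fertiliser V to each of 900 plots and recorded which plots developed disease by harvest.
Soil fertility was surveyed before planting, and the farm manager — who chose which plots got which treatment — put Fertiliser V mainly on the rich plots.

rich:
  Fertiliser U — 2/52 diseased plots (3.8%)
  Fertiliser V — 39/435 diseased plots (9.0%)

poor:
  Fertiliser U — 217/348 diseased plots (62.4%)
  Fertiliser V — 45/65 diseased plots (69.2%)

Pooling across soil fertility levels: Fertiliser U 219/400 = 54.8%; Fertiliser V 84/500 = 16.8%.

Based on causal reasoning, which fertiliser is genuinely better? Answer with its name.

Soil fertility differs across fertilisers for reasons unrelated to any effect of the fertiliser itself, and it separately predicts the outcome — a classic confounder. We must compare within soil fertility levels.
Within each level — rich: 3.8% vs 9.0%; poor: 62.4% vs 69.2% — Fertiliser U is lower every time.

Fertiliser U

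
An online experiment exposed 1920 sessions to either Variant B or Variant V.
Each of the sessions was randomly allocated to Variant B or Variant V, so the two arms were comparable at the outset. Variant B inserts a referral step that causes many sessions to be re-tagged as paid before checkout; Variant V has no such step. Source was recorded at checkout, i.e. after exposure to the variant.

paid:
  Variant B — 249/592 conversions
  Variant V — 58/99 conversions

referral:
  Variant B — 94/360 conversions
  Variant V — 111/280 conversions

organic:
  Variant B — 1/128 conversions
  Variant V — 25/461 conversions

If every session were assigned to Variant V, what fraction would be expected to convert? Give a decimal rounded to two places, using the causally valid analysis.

Within every traffic source level Variant V has the higher rate, yet pooled Variant B does — Simpson's reversal.
Traffic source is recorded after the variant and is itself shifted by it — it sits on the causal path from variant to outcome. Conditioning on a mediator would strip out part of the effect we want; the pooled comparison gives the total causal effect.
So P(outcome | do(Variant V)) is just the pooled rate for Variant V: 194/840 = 0.231.

0.23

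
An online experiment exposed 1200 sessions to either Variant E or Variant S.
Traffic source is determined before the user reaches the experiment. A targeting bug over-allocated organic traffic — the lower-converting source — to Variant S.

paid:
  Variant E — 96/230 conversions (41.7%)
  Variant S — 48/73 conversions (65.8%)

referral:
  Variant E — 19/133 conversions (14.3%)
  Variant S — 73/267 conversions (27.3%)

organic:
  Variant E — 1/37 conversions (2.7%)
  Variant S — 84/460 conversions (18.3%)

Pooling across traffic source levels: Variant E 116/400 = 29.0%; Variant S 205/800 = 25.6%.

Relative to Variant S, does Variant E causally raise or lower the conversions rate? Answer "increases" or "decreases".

decreases

The traffic source-specific comparison favours Variant S throughout, but the pooled figures favour Variant E. The question is whether to condition on traffic source.
Here traffic source is a common cause — it drives both which variant a case falls under and the outcome. The crude comparison mixes populations; the stratum-specific rates are the causally relevant ones.
Within each level — paid: 41.7% vs 65.8%; referral: 14.3% vs 27.3%; organic: 2.7% vs 18.3% — Variant S is higher every time.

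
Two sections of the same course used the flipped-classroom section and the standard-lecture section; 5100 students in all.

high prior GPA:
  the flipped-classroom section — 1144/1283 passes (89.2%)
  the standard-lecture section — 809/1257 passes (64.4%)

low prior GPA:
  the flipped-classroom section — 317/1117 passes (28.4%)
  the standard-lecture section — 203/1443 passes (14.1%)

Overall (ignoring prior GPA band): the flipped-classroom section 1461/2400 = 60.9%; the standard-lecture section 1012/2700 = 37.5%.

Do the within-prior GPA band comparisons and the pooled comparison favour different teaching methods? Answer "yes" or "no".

Within each prior GPA band level (high prior GPA 89.2% vs 64.4%; low prior GPA 28.4% vs 14.1%), the flipped-classroom section has the higher rate every time. Pooled: 60.9% vs 37.5% — the flipped-classroom section has the higher rate overall. They agree.

no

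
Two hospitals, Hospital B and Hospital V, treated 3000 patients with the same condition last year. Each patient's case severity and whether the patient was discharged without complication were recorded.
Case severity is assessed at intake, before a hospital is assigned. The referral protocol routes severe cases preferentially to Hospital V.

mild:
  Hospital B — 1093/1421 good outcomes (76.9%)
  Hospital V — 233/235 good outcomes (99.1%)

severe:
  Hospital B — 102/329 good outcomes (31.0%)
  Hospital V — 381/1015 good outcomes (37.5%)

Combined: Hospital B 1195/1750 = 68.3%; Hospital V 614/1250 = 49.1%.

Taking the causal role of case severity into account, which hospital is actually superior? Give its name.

The case severity-specific comparison favours Hospital V throughout, but the pooled figures favour Hospital B. The question is whether to condition on case severity.
Nothing the hospital does changes case severity; the imbalance is an allocation artefact. With case severity also predicting the outcome, the pooled figure is confounded, and the within-stratum comparison is the causal one.
Within each level — mild: 76.9% vs 99.1%; severe: 31.0% vs 37.5% — Hospital V is higher every time.

Hospital V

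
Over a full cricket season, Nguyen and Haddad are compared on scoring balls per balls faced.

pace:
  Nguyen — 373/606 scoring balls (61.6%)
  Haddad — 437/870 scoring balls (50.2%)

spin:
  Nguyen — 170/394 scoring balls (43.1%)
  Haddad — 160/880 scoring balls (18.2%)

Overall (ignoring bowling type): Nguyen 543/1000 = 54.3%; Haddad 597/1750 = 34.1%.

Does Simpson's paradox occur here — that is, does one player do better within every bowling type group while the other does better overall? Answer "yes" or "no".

no

Within each bowling type level (pace 61.6% vs 50.2%; spin 43.1% vs 18.2%), Nguyen has the higher rate every time. Pooled: 54.3% vs 34.1% — Nguyen has the higher rate overall. They agree.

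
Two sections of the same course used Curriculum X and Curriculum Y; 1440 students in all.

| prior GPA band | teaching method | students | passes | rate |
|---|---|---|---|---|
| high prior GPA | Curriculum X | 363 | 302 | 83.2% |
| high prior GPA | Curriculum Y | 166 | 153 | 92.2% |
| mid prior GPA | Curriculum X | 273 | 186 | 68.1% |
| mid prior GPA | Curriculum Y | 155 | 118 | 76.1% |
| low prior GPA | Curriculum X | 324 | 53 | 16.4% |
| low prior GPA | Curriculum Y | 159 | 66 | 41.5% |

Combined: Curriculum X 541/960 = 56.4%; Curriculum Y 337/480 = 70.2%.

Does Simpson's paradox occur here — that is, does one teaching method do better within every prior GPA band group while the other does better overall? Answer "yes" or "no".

no

Within each prior GPA band level (high prior GPA 83.2% vs 92.2%; mid prior GPA 68.1% vs 76.1%; low prior GPA 16.4% vs 41.5%), Curriculum Y has the higher rate every time. Pooled: 56.4% vs 70.2% — Curriculum Y has the higher rate overall. They agree.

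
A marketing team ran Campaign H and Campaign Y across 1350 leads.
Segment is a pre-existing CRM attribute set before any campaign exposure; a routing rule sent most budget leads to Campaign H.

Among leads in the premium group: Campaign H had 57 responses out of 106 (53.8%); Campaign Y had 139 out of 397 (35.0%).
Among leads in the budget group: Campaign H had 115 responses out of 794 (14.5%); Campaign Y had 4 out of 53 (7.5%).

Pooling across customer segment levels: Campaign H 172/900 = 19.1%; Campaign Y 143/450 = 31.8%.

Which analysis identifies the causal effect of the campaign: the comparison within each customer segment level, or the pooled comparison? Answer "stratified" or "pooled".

Nothing the campaign does changes customer segment; the imbalance is an allocation artefact. With customer segment also predicting the outcome, the pooled figure is confounded, and the within-stratum comparison is the causal one.
Within each level — premium: 53.8% vs 35.0%; budget: 14.5% vs 7.5% — Campaign H is higher every time.

stratified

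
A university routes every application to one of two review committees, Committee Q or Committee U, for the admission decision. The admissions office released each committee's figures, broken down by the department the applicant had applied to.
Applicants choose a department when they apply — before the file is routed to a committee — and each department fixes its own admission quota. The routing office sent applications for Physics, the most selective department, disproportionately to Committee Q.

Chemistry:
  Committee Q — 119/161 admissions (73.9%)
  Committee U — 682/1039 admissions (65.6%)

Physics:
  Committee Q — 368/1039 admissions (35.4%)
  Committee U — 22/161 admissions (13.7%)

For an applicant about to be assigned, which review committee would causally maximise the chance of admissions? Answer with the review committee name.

Committee Q

Committee Q is higher inside every department stratum but Committee U is higher in aggregate. Whether to stratify depends on how department relates to the review committee.
Department satisfies the back-door criterion: it is not a descendant of the review committee, and it blocks the spurious path from review committee to outcome. Adjusting for it (i.e., using the within-department rates) gives the causal effect.
Within each level — Chemistry: 73.9% vs 65.6%; Physics: 35.4% vs 13.7% — Committee Q is higher every time.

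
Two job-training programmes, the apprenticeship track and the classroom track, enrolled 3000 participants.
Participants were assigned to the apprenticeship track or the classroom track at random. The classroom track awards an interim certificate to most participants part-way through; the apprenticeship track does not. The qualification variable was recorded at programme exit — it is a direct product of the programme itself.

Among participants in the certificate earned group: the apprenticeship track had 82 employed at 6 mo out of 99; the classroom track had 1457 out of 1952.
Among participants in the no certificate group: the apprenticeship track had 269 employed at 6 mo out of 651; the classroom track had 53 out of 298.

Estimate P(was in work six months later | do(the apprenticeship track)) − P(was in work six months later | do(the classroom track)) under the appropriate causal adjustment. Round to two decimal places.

the apprenticeship track is higher inside every qualification attained during the programme stratum but the classroom track is higher in aggregate. Whether to stratify depends on how qualification attained during the programme relates to the programme.
The distribution of qualification attained during the programme is itself part of what the programme does — it is an intermediate outcome. Holding it fixed would remove that part of the effect; the total effect is the pooled difference.
The causal difference is the pooled difference: 0.468 − 0.671 = -0.203.

-0.20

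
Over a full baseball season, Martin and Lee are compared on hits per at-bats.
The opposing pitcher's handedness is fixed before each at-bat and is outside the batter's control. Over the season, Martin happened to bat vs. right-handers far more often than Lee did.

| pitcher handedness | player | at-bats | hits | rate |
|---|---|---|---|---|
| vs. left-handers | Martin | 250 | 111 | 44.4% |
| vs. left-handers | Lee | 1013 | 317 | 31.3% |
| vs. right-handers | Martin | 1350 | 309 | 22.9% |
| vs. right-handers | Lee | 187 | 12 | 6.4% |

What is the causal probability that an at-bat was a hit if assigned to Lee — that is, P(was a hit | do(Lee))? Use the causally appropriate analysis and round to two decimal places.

Nothing the player does changes pitcher handedness; the imbalance is an allocation artefact. With pitcher handedness also predicting the outcome, the pooled figure is confounded, and the within-stratum comparison is the causal one.
Standardising Lee to the population pitcher handedness mix: 0.451·317/1013 + 0.549·12/187 = 0.176.

0.18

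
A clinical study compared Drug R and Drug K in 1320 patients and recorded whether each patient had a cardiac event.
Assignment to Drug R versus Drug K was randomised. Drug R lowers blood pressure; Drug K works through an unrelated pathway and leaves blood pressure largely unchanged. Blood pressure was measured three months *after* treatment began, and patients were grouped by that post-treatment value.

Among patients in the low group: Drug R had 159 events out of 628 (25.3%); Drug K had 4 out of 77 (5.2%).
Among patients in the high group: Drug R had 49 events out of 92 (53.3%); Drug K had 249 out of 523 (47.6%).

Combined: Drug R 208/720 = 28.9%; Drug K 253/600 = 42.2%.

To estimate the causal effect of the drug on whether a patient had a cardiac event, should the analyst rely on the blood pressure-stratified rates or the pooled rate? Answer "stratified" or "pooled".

Drug K is lower inside every blood pressure stratum but Drug R is lower in aggregate. Whether to stratify depends on how blood pressure relates to the drug.
Blood pressure lies on the pathway drug → blood pressure → outcome, so adjusting for it blocks the indirect effect. For the total causal effect of drug, use the unadjusted pooled rates.
Pooled: Drug R 28.9% vs Drug K 42.2%; Drug R is lower overall.

pooled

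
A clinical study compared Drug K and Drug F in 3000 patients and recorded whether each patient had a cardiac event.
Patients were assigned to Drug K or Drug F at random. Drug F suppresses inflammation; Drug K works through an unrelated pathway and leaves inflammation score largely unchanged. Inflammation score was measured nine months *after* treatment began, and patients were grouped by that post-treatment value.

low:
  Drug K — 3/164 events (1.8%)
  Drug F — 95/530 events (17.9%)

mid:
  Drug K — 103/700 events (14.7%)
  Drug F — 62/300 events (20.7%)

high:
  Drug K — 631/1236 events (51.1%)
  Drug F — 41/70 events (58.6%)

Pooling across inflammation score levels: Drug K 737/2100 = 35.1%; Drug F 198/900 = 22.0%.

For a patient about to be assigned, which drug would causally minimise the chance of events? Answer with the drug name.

Inflammation score lies on the pathway drug → inflammation score → outcome, so adjusting for it blocks the indirect effect. For the total causal effect of drug, use the unadjusted pooled rates.
Pooled: Drug K 35.1% vs Drug F 22.0%; Drug F is lower overall.

Drug F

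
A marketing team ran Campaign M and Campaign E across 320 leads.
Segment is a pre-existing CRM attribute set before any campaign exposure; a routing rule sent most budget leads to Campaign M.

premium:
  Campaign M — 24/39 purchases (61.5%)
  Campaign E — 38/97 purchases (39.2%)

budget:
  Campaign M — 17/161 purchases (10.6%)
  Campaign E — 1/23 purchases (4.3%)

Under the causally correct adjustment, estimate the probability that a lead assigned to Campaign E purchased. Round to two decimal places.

0.19

The customer segment-specific comparison favours Campaign M throughout, but the pooled figures favour Campaign E. The question is whether to condition on customer segment.
Customer segment satisfies the back-door criterion: it is not a descendant of the campaign, and it blocks the spurious path from campaign to outcome. Adjusting for it (i.e., using the within-customer segment rates) gives the causal effect.
Standardising Campaign E to the population customer segment mix: 0.425·38/97 + 0.575·1/23 = 0.191.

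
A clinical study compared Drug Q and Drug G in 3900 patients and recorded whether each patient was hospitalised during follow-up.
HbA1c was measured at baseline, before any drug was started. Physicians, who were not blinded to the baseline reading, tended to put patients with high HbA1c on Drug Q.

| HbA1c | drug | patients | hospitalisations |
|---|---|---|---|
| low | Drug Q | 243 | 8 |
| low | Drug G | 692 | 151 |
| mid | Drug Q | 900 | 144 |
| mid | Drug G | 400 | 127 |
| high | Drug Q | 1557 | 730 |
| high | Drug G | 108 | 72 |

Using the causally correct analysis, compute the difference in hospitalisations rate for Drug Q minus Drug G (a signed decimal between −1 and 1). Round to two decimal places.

The imbalance in HbA1c arose from how patients were allocated, not from anything the drug did; and HbA1c independently affects the outcome. The pooled gap is confounded — condition on HbA1c.
Adjusting over the population distribution of HbA1c: 0.240·(0.033−0.218) + 0.333·(0.160−0.318) + 0.427·(0.469−0.667) = -0.181.

-0.18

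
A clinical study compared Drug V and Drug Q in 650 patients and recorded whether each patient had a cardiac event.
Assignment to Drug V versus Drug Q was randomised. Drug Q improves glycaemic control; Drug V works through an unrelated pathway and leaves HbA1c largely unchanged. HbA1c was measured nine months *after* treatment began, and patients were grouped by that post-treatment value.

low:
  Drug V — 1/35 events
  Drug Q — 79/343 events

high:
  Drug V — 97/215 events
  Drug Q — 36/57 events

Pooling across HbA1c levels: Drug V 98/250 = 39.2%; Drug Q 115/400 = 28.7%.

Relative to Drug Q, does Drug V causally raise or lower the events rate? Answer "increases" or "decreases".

increases

The stratified and pooled comparisons disagree (Drug V wins within each HbA1c; Drug Q wins overall), so the answer turns on the causal role of HbA1c.
HbA1c is recorded after the drug and is itself shifted by it — it sits on the causal path from drug to outcome. Conditioning on a mediator would strip out part of the effect we want; the pooled comparison gives the total causal effect.
Pooled: Drug V 39.2% vs Drug Q 28.7%; Drug Q is lower overall.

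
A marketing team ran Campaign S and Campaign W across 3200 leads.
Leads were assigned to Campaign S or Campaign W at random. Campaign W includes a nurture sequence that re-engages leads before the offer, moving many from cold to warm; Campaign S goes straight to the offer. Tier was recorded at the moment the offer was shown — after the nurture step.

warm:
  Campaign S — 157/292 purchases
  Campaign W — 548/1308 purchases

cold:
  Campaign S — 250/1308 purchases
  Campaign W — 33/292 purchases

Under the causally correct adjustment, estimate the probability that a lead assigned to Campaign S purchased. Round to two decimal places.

Within every engagement tier level Campaign S has the higher rate, yet pooled Campaign W does — Simpson's reversal.
Engagement tier lies on the pathway campaign → engagement tier → outcome, so adjusting for it blocks the indirect effect. For the total causal effect of campaign, use the unadjusted pooled rates.
So P(outcome | do(Campaign S)) is just the pooled rate for Campaign S: 407/1600 = 0.254.

0.25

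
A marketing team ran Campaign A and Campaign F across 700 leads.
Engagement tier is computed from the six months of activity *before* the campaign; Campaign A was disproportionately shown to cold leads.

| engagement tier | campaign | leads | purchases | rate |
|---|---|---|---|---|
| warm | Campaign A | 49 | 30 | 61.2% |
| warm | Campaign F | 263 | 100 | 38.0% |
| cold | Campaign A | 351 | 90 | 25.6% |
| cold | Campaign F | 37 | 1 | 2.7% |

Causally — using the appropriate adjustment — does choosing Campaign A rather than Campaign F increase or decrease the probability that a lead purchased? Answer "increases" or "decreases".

The engagement tier-specific comparison favours Campaign A throughout, but the pooled figures favour Campaign F. The question is whether to condition on engagement tier.
The imbalance in engagement tier arose from how leads were allocated, not from anything the campaign did; and engagement tier independently affects the outcome. The pooled gap is confounded — condition on engagement tier.
Within each level — warm: 61.2% vs 38.0%; cold: 25.6% vs 2.7% — Campaign A is higher every time.

increases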